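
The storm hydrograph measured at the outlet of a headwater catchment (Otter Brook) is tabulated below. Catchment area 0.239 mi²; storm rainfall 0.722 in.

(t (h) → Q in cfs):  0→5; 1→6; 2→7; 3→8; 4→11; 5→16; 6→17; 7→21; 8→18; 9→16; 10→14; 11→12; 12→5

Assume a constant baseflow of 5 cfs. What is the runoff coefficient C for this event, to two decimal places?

C ≈ 0.82

ΣQ_DR = 91.00 cfs; V = ΣQ_DR·Δt = 3.276 × 10^5 ft³.
Runoff depth d = V / A = 0.5900 in.
C = d / P = 0.5900 / 0.722 = 0.82.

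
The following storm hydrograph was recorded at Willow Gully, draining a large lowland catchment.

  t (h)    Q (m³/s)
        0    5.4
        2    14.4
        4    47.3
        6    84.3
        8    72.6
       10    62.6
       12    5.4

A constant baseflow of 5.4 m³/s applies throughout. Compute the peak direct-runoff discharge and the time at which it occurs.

Q_p = 78.9 m³/s at t = 6 h

Subtracting baseflow gives direct-runoff ordinates: 0.0, 9.0, 41.9, 78.9, 67.2, 57.2, 0.0 m³/s.
The maximum is 78.9 m³/s, occurring at the reading for t = 6 h.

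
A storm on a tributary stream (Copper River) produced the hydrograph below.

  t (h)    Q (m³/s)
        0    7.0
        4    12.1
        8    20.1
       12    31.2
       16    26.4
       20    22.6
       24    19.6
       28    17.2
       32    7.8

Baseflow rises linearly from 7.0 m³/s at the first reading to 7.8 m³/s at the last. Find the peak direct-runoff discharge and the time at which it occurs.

Q_p = 23.90 m³/s at t = 12 h

Subtracting baseflow gives direct-runoff ordinates: 0.00, 5.00, 12.90, 23.90, 19.00, 15.10, 12.00, 9.50, 0.00 m³/s.
The maximum is 23.90 m³/s, occurring at the reading for t = 12 h.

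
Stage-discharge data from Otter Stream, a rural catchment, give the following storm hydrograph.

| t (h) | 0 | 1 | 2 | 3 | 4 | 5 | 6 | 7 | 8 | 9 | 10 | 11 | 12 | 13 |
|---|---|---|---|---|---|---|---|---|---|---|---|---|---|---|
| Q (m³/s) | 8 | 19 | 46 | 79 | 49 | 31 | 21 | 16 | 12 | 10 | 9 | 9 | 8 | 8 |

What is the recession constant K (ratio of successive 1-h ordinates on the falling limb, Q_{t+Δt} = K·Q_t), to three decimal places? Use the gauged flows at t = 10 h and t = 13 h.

Using the recession-limb readings at t = 10 h and t = 13 h: Q falls from 9 to 8 m³/s over 3 intervals.
K = (Q₂/Q₁)^(1/3) = (8/9)^(1/3) = 0.961.

K ≈ 0.961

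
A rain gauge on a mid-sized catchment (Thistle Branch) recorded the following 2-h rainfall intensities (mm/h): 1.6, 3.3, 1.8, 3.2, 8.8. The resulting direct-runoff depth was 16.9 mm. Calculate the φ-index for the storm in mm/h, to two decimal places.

φ ≈ 2.28 mm/h

Only the 3 blocks with intensity above φ contribute runoff: 3.3, 3.2, 8.8 mm/h.
Σ(I−φ)·Δt = d  ⇒  (3.3+3.2+8.8 − 3φ)·2 = 16.9
φ = (15.30 − 16.9/2) / 3 = 2.28 mm/h.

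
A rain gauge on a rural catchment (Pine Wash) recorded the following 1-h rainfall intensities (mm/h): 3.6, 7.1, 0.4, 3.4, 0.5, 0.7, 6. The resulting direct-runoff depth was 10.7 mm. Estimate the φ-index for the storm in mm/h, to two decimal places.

Only the 4 blocks with intensity above φ contribute runoff: 3.6, 7.1, 3.4, 6 mm/h.
Σ(I−φ)·Δt = d  ⇒  (3.6+7.1+3.4+6 − 4φ)·1 = 10.7
φ = (20.10 − 10.7/1) / 4 = 2.35 mm/h.

φ ≈ 2.35 mm/h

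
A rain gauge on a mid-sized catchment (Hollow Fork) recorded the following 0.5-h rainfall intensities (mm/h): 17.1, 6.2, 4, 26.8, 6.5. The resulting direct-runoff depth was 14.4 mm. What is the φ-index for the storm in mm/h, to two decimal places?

φ ≈ 7.55 mm/h

Only the 2 blocks with intensity above φ contribute runoff: 17.1, 26.8 mm/h.
Σ(I−φ)·Δt = d  ⇒  (17.1+26.8 − 2φ)·0.5 = 14.4
φ = (43.90 − 14.4/0.5) / 2 = 7.55 mm/h.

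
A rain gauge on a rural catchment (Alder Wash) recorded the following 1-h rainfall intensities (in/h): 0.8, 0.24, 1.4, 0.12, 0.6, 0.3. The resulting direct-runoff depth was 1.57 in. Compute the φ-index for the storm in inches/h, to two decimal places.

φ ≈ 0.41 in/h

Only the 3 blocks with intensity above φ contribute runoff: 0.8, 1.4, 0.6 in/h.
Σ(I−φ)·Δt = d  ⇒  (0.8+1.4+0.6 − 3φ)·1 = 1.57
φ = (2.800 − 1.57/1) / 3 = 0.41 in/h.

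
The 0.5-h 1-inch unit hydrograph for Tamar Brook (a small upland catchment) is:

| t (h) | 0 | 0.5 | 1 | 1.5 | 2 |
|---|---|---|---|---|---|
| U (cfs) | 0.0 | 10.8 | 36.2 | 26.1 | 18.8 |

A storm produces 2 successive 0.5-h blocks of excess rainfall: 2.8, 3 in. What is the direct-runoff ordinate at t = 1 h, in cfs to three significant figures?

By discrete convolution, Q_j = Σ (P_i / 1 in) · U_{j−i}.
At t = 1 h (j=2): Q = (2.8/1)·36.2 + (3/1)·10.8 = 134 cfs.

Q ≈ 134 cfs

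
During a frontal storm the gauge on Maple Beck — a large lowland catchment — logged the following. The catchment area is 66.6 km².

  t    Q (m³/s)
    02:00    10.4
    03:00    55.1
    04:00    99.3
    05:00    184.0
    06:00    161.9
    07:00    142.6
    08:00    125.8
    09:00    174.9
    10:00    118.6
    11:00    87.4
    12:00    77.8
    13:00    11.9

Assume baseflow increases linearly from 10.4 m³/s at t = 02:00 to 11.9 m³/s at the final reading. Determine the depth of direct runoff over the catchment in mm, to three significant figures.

Direct runoff: 0.00, 44.56, 88.63, 173.19, 150.95, 131.52, 114.58, 163.55, 107.11, 75.77, 66.04, 0.00 m³/s; ΣQ_DR = 1116 m³/s.
V = ΣQ_DR · Δt = 1116 × 3600 s = 4.017 × 10^6 m³.
Over A = 66.6 km², depth = V / A = 60.3 mm.

d ≈ 60.3 mm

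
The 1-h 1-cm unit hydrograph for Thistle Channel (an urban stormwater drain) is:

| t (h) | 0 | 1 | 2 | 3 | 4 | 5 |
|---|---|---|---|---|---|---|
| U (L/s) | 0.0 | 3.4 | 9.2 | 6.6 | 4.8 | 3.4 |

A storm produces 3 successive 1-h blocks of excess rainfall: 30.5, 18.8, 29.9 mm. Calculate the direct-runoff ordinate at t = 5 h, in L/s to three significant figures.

Q ≈ 39.1 L/s

By discrete convolution, Q_j = Σ (P_i / 10 mm) · U_{j−i}.
At t = 5 h (j=5): Q = (30.5/10)·3.4 + (18.8/10)·4.8 + (29.9/10)·6.6 = 39.1 L/s.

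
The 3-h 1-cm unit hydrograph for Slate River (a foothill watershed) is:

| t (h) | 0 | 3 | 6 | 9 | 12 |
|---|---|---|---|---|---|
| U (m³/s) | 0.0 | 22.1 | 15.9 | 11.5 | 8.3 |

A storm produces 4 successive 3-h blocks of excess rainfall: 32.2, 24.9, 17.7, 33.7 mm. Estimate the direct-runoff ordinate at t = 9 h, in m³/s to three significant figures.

By discrete convolution, Q_j = Σ (P_i / 10 mm) · U_{j−i}.
At t = 9 h (j=3): Q = (32.2/10)·11.5 + (24.9/10)·15.9 + (17.7/10)·22.1 + (33.7/10)·0.0 = 116 m³/s.

Q ≈ 116 m³/s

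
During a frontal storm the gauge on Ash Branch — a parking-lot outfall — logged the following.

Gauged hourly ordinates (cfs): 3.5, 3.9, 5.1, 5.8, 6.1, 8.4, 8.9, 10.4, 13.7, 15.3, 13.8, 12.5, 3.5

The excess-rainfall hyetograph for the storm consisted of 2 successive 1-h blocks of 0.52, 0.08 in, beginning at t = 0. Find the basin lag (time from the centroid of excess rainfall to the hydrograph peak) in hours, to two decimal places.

t_L ≈ 8.37 h

Centroid of excess rainfall: t_c = Σ P_i·t̄_i / ΣP_i = 0.6333 h (block centres at 0.5, 1.5 h).
Hydrograph peak occurs at t = 9 h, so basin lag t_L = 9 − 0.6333 = 8.37 h.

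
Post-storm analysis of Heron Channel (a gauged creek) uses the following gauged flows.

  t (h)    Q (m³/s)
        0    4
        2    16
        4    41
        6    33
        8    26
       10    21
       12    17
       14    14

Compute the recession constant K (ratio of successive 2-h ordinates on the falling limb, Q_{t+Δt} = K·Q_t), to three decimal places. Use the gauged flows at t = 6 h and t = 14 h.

K ≈ 0.807

Using the recession-limb readings at t = 6 h and t = 14 h: Q falls from 33 to 14 m³/s over 4 intervals.
K = (Q₂/Q₁)^(1/4) = (14/33)^(1/4) = 0.807.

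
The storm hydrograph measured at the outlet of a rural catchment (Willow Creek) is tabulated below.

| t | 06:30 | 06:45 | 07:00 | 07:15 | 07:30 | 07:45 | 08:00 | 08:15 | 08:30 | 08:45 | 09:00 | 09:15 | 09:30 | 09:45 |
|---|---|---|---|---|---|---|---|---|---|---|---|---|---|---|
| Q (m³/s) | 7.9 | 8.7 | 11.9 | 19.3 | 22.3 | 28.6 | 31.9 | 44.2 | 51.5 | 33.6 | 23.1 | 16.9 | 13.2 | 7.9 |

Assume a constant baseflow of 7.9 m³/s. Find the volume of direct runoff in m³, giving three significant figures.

Direct-runoff ordinates (Q − Q_b): 0.0, 0.8, 4.0, 11.4, 14.4, 20.7, 24.0, 36.3, 43.6, 25.7, 15.2, 9.0, 5.3, 0.0 m³/s.
ΣQ_DR = 210.4 m³/s.
With Δt = 0.25 h = 900 s, V = ΣQ_DR · Δt = 210.4 × 900 = 1.89 × 10^5 m³.

V ≈ 1.89 × 10^5 m³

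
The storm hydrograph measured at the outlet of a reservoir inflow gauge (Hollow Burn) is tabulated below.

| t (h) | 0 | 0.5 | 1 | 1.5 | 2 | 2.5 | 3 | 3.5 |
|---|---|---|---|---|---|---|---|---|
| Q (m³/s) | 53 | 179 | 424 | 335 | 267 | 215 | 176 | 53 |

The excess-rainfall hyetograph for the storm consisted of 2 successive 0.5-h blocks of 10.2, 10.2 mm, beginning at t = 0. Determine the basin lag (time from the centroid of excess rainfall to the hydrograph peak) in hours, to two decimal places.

Centroid of excess rainfall: t_c = Σ P_i·t̄_i / ΣP_i = 0.5000 h (block centres at 0.25, 0.75 h).
Hydrograph peak occurs at t = 1 h, so basin lag t_L = 1 − 0.5000 = 0.50 h.

t_L ≈ 0.50 h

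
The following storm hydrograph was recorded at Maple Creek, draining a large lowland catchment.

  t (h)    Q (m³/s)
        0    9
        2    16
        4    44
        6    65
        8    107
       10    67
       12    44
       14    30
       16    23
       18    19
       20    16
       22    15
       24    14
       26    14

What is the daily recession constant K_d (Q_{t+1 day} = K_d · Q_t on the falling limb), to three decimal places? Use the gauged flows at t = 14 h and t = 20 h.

Between t = 14 h and t = 20 h the flow falls from 30 to 16 m³/s over 3×2 h = 6 h.
Per-interval ratio K = (16/30)^(1/3) = 0.8110; K_d = K^(24/2) = 0.081.

K_d ≈ 0.081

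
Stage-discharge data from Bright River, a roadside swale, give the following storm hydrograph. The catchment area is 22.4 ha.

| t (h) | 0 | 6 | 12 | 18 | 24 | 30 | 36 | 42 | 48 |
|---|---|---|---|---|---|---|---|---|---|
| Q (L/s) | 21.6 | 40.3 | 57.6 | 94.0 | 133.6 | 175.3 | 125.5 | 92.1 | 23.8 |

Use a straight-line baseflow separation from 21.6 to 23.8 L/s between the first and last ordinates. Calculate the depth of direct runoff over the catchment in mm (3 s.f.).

Direct runoff: 0.00, 18.43, 35.45, 71.58, 110.90, 152.32, 102.25, 68.58, 0.00 L/s; ΣQ_DR = 559.5 L/s.
V = ΣQ_DR · Δt = 559.5 × 21600 s = 1.209 × 10^7 L.
Over A = 22.4 ha, depth = V / A = 54.0 mm.

d ≈ 54.0 mm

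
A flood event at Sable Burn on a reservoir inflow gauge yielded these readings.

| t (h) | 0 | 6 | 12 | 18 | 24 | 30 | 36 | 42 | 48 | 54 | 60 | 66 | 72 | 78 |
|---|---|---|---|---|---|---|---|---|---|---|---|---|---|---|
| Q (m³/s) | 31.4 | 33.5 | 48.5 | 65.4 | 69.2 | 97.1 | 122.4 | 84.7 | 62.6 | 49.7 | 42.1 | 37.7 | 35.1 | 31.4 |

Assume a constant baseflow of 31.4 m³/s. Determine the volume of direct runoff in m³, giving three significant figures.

Direct-runoff ordinates (Q − Q_b): 0.0, 2.1, 17.1, 34.0, 37.8, 65.7, 91.0, 53.3, 31.2, 18.3, 10.7, 6.3, 3.7, 0.0 m³/s.
ΣQ_DR = 371.2 m³/s.
With Δt = 6 h = 21600 s, V = ΣQ_DR · Δt = 371.2 × 21600 = 8.02 × 10^6 m³.

V ≈ 8.02 × 10^6 m³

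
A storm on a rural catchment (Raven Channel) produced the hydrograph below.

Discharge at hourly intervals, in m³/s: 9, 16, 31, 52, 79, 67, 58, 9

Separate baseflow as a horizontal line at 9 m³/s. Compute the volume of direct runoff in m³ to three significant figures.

Direct-runoff ordinates (Q − Q_b): 0.0, 7.0, 22.0, 43.0, 70.0, 58.0, 49.0, 0.0 m³/s.
ΣQ_DR = 249.0 m³/s.
With Δt = 1 h = 3600 s, V = ΣQ_DR · Δt = 249.0 × 3600 = 8.96 × 10^5 m³.

V ≈ 8.96 × 10^5 m³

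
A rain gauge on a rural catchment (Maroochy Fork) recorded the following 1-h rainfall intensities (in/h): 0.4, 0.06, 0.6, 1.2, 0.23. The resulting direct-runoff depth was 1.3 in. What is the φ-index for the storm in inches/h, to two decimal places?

φ ≈ 0.30 in/h

Only the 3 blocks with intensity above φ contribute runoff: 0.4, 0.6, 1.2 in/h.
Σ(I−φ)·Δt = d  ⇒  (0.4+0.6+1.2 − 3φ)·1 = 1.3
φ = (2.200 − 1.3/1) / 3 = 0.30 in/h.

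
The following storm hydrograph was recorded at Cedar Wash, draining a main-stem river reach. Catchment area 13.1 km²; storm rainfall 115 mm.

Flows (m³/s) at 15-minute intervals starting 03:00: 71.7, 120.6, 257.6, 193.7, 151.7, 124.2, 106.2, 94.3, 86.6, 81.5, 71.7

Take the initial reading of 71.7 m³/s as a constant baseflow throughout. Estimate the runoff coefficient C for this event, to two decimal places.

ΣQ_DR = 571.1 m³/s; V = ΣQ_DR·Δt = 5.140 × 10^5 m³.
Runoff depth d = V / A = 39.24 mm.
C = d / P = 39.24 / 115 = 0.34.

C ≈ 0.34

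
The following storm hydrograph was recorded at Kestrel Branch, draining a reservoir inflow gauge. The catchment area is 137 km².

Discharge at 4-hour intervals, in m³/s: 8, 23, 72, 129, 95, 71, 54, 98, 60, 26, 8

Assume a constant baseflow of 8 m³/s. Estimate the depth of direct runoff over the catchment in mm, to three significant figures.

d ≈ 58.4 mm

Direct runoff: 0.0, 15.0, 64.0, 121.0, 87.0, 63.0, 46.0, 90.0, 52.0, 18.0, 0.0 m³/s; ΣQ_DR = 556.0 m³/s.
V = ΣQ_DR · Δt = 556.0 × 14400 s = 8.006 × 10^6 m³.
Over A = 137 km², depth = V / A = 58.4 mm.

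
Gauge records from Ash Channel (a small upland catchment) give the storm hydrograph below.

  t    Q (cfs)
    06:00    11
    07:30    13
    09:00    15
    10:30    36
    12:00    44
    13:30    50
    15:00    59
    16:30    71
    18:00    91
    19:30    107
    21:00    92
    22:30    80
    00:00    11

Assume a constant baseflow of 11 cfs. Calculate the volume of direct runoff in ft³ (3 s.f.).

V ≈ 2.90 × 10^6 ft³

Direct-runoff ordinates (Q − Q_b): 0.0, 2.0, 4.0, 25.0, 33.0, 39.0, 48.0, 60.0, 80.0, 96.0, 81.0, 69.0, 0.0 cfs.
ΣQ_DR = 537.0 cfs.
With Δt = 1.5 h = 5400 s, V = ΣQ_DR · Δt = 537.0 × 5400 = 2.90 × 10^6 ft³.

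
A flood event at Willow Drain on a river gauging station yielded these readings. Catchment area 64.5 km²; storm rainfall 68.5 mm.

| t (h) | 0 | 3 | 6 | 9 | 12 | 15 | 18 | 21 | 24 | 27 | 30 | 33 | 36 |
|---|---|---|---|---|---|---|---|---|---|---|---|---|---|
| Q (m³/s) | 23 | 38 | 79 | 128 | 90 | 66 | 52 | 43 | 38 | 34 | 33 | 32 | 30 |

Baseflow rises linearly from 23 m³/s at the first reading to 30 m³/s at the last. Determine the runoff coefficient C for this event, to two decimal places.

ΣQ_DR = 341.5 m³/s; V = ΣQ_DR·Δt = 3.688 × 10^6 m³.
Runoff depth d = V / A = 57.18 mm.
C = d / P = 57.18 / 68.5 = 0.83.

C ≈ 0.83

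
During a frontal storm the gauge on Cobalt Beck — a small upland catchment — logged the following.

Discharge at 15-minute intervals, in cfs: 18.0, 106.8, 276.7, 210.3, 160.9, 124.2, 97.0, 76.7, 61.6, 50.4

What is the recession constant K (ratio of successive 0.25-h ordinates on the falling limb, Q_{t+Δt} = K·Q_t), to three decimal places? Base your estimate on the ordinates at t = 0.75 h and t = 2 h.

K ≈ 0.782

Using the recession-limb readings at t = 0.75 h and t = 2 h: Q falls from 210.3 to 61.6 cfs over 5 intervals.
K = (Q₂/Q₁)^(1/5) = (61.6/210.3)^(1/5) = 0.782.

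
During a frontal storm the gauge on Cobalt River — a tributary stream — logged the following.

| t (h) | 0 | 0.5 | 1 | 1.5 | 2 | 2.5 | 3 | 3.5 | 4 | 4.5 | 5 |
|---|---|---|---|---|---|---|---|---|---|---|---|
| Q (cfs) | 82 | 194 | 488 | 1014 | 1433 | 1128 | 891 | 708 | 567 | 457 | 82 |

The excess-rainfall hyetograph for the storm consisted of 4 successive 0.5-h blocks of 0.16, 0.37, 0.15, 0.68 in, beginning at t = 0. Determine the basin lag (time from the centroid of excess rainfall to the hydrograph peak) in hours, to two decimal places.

t_L ≈ 0.75 h

Centroid of excess rainfall: t_c = Σ P_i·t̄_i / ΣP_i = 1.2463 h (block centres at 0.25, 0.75, 1.25, 1.75 h).
Hydrograph peak occurs at t = 2 h, so basin lag t_L = 2 − 1.2463 = 0.75 h.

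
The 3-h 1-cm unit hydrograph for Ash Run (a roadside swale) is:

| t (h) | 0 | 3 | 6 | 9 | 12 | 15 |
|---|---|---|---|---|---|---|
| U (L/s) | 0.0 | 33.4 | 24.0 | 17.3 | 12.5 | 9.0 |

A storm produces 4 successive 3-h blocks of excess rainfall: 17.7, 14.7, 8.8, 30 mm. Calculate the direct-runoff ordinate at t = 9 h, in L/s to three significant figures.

Q ≈ 95.3 L/s

By discrete convolution, Q_j = Σ (P_i / 10 mm) · U_{j−i}.
At t = 9 h (j=3): Q = (17.7/10)·17.3 + (14.7/10)·24.0 + (8.8/10)·33.4 + (30/10)·0.0 = 95.3 L/s.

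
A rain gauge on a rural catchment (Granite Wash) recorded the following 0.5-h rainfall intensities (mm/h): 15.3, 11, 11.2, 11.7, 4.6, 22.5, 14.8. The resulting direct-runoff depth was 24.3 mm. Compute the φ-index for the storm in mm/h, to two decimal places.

Only the 6 blocks with intensity above φ contribute runoff: 15.3, 11, 11.2, 11.7, 22.5, 14.8 mm/h.
Σ(I−φ)·Δt = d  ⇒  (15.3+11+11.2+11.7+22.5+14.8 − 6φ)·0.5 = 24.3
φ = (86.50 − 24.3/0.5) / 6 = 6.32 mm/h.

φ ≈ 6.32 mm/h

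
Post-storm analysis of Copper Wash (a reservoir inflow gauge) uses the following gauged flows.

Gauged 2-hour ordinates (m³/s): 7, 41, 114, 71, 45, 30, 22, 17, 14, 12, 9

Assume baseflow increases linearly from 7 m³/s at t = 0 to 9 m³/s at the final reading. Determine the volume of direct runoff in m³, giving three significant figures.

Direct-runoff ordinates (Q − Q_b): 0.00, 33.80, 106.60, 63.40, 37.20, 22.00, 13.80, 8.60, 5.40, 3.20, 0.00 m³/s.
ΣQ_DR = 294.0 m³/s.
With Δt = 2 h = 7200 s, V = ΣQ_DR · Δt = 294.0 × 7200 = 2.12 × 10^6 m³.

V ≈ 2.12 × 10^6 m³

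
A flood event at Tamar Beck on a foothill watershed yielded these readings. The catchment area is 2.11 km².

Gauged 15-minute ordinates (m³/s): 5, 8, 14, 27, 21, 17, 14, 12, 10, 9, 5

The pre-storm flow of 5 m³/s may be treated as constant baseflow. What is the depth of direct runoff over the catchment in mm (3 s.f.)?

d ≈ 37.1 mm

Direct runoff: 0.0, 3.0, 9.0, 22.0, 16.0, 12.0, 9.0, 7.0, 5.0, 4.0, 0.0 m³/s; ΣQ_DR = 87.00 m³/s.
V = ΣQ_DR · Δt = 87.00 × 900 s = 78300 m³.
Over A = 2.11 km², depth = V / A = 37.1 mm.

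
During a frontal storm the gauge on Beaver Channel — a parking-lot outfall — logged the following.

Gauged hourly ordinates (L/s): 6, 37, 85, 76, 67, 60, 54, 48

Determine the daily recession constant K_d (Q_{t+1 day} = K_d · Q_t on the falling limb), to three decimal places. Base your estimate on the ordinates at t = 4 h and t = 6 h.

K_d ≈ 0.075

Between t = 4 h and t = 6 h the flow falls from 67 to 54 L/s over 2×1 h = 2 h.
Per-interval ratio K = (54/67)^(1/2) = 0.8978; K_d = K^(24/1) = 0.075.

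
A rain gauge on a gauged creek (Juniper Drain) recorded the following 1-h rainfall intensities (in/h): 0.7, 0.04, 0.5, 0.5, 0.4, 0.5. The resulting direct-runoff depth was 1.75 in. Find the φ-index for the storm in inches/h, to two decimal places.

Only the 5 blocks with intensity above φ contribute runoff: 0.7, 0.5, 0.5, 0.4, 0.5 in/h.
Σ(I−φ)·Δt = d  ⇒  (0.7+0.5+0.5+0.4+0.5 − 5φ)·1 = 1.75
φ = (2.600 − 1.75/1) / 5 = 0.17 in/h.

φ ≈ 0.17 in/h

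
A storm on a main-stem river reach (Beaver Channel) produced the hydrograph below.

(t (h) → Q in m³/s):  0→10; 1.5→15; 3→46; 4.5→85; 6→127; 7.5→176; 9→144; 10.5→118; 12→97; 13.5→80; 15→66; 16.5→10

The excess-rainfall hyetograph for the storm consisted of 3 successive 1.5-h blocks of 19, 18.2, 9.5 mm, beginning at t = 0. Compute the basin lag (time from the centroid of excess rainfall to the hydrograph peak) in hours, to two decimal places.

Centroid of excess rainfall: t_c = Σ P_i·t̄_i / ΣP_i = 1.9449 h (block centres at 0.75, 2.25, 3.75 h).
Hydrograph peak occurs at t = 7.5 h, so basin lag t_L = 7.5 − 1.9449 = 5.56 h.

t_L ≈ 5.56 h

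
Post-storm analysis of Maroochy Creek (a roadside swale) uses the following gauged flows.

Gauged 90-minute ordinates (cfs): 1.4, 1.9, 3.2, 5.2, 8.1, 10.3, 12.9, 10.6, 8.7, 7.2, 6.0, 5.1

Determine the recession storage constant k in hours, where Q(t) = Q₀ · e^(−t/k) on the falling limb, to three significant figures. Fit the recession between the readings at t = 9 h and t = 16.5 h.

k ≈ 8.08 h

On the falling limb, Q drops from 12.9 to 5.1 cfs between t = 9 h and t = 16.5 h (Δt = 7.5 h).
k = −Δt / ln(Q₂/Q₁) = −7.5 / ln(5.1/12.9) = 8.08 h.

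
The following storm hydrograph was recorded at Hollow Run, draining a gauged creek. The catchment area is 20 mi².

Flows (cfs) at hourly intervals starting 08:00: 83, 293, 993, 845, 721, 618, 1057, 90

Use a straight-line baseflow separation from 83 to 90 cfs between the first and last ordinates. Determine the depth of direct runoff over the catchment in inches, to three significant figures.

d ≈ 0.311 in

Direct runoff: 0.00, 209.00, 908.00, 759.00, 634.00, 530.00, 968.00, 0.00 cfs; ΣQ_DR = 4008 cfs.
V = ΣQ_DR · Δt = 4008 × 3600 s = 1.443 × 10^7 ft³.
Over A = 20 mi², depth = V / A = 0.311 in.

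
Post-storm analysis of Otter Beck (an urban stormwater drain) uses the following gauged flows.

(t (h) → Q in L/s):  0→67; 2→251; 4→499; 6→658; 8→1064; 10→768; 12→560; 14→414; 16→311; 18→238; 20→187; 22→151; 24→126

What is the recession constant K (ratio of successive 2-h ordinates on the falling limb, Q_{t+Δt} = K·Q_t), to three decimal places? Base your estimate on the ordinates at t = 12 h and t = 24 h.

Using the recession-limb readings at t = 12 h and t = 24 h: Q falls from 560 to 126 L/s over 6 intervals.
K = (Q₂/Q₁)^(1/6) = (126/560)^(1/6) = 0.780.

K ≈ 0.780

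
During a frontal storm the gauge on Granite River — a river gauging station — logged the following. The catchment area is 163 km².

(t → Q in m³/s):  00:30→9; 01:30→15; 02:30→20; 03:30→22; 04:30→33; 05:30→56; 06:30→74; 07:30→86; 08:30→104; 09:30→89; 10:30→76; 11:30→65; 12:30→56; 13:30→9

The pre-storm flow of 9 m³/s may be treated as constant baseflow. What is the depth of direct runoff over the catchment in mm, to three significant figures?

d ≈ 13.0 mm

Direct runoff: 0.0, 6.0, 11.0, 13.0, 24.0, 47.0, 65.0, 77.0, 95.0, 80.0, 67.0, 56.0, 47.0, 0.0 m³/s; ΣQ_DR = 588.0 m³/s.
V = ΣQ_DR · Δt = 588.0 × 3600 s = 2.117 × 10^6 m³.
Over A = 163 km², depth = V / A = 13.0 mm.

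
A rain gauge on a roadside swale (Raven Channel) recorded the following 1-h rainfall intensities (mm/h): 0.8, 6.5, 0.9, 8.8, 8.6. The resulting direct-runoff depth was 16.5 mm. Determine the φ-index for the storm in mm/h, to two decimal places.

Only the 3 blocks with intensity above φ contribute runoff: 6.5, 8.8, 8.6 mm/h.
Σ(I−φ)·Δt = d  ⇒  (6.5+8.8+8.6 − 3φ)·1 = 16.5
φ = (23.90 − 16.5/1) / 3 = 2.47 mm/h.

φ ≈ 2.47 mm/h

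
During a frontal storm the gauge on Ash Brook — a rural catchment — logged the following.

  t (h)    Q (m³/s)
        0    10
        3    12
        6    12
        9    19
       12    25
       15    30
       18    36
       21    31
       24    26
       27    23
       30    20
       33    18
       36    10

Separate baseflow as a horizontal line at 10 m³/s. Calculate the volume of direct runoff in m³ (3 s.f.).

Direct-runoff ordinates (Q − Q_b): 0.0, 2.0, 2.0, 9.0, 15.0, 20.0, 26.0, 21.0, 16.0, 13.0, 10.0, 8.0, 0.0 m³/s.
ΣQ_DR = 142.0 m³/s.
With Δt = 3 h = 10800 s, V = ΣQ_DR · Δt = 142.0 × 10800 = 1.53 × 10^6 m³.

V ≈ 1.53 × 10^6 m³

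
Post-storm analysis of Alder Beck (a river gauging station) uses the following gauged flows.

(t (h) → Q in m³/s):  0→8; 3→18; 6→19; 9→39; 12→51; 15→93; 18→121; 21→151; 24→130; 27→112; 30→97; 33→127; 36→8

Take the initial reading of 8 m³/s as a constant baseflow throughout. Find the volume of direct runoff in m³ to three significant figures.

V ≈ 9.40 × 10^6 m³

Direct-runoff ordinates (Q − Q_b): 0.0, 10.0, 11.0, 31.0, 43.0, 85.0, 113.0, 143.0, 122.0, 104.0, 89.0, 119.0, 0.0 m³/s.
ΣQ_DR = 870.0 m³/s.
With Δt = 3 h = 10800 s, V = ΣQ_DR · Δt = 870.0 × 10800 = 9.40 × 10^6 m³.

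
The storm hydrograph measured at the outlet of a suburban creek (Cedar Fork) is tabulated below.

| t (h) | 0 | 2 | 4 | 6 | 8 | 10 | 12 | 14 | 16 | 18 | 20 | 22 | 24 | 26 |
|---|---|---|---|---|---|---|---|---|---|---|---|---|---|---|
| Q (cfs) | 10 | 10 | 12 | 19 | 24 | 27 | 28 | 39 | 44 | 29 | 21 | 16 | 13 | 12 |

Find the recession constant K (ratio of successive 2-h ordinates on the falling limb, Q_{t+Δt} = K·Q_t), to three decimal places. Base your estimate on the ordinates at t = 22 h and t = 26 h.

K ≈ 0.866

Using the recession-limb readings at t = 22 h and t = 26 h: Q falls from 16 to 12 cfs over 2 intervals.
K = (Q₂/Q₁)^(1/2) = (12/16)^(1/2) = 0.866.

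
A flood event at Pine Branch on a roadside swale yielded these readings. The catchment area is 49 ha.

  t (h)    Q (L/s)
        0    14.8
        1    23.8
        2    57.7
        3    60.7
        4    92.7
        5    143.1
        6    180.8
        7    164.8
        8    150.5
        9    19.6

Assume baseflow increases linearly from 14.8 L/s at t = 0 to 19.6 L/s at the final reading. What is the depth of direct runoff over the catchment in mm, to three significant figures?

Direct runoff: 0.00, 8.47, 41.83, 44.30, 75.77, 125.63, 162.80, 146.27, 131.43, 0.00 L/s; ΣQ_DR = 736.5 L/s.
V = ΣQ_DR · Δt = 736.5 × 3600 s = 2.651 × 10^6 L.
Over A = 49 ha, depth = V / A = 5.41 mm.

d ≈ 5.41 mm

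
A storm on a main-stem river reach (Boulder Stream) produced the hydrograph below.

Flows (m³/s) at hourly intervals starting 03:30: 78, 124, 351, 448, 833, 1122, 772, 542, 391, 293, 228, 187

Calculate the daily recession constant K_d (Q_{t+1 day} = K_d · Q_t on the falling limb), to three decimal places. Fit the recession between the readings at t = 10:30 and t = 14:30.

Between t = 10:30 and t = 14:30 the flow falls from 542 to 187 m³/s over 4×1 h = 4 h.
Per-interval ratio K = (187/542)^(1/4) = 0.7664; K_d = K^(24/1) = 0.002.

K_d ≈ 0.002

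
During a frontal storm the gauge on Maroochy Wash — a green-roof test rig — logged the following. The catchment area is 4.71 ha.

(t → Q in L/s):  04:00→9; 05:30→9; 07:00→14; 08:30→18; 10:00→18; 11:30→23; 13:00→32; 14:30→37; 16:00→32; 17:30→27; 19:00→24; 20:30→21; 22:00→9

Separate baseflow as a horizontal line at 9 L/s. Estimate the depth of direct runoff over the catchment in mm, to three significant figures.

d ≈ 17.9 mm

Direct runoff: 0.0, 0.0, 5.0, 9.0, 9.0, 14.0, 23.0, 28.0, 23.0, 18.0, 15.0, 12.0, 0.0 L/s; ΣQ_DR = 156.0 L/s.
V = ΣQ_DR · Δt = 156.0 × 5400 s = 8.424 × 10^5 L.
Over A = 4.71 ha, depth = V / A = 17.9 mm.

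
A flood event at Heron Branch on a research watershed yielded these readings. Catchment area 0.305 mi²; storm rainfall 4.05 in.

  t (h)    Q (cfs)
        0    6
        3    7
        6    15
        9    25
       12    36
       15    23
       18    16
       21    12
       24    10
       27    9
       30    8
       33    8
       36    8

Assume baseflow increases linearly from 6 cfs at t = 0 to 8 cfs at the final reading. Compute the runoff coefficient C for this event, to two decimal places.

C ≈ 0.35

ΣQ_DR = 92.00 cfs; V = ΣQ_DR·Δt = 9.936 × 10^5 ft³.
Runoff depth d = V / A = 1.402 in.
C = d / P = 1.402 / 4.05 = 0.35.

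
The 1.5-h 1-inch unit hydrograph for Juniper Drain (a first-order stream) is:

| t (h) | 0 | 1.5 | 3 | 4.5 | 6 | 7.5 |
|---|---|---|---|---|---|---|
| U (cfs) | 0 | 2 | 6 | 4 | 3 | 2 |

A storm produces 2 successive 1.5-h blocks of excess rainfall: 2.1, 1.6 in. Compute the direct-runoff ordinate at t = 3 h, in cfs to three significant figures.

Q ≈ 15.8 cfs

By discrete convolution, Q_j = Σ (P_i / 1 in) · U_{j−i}.
At t = 3 h (j=2): Q = (2.1/1)·6 + (1.6/1)·2 = 15.8 cfs.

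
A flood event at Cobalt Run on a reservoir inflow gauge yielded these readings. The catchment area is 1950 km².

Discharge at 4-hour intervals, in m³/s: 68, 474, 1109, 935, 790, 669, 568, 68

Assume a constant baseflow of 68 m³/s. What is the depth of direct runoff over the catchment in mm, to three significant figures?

Direct runoff: 0.0, 406.0, 1041.0, 867.0, 722.0, 601.0, 500.0, 0.0 m³/s; ΣQ_DR = 4137 m³/s.
V = ΣQ_DR · Δt = 4137 × 14400 s = 5.957 × 10^7 m³.
Over A = 1950 km², depth = V / A = 30.6 mm.

d ≈ 30.6 mm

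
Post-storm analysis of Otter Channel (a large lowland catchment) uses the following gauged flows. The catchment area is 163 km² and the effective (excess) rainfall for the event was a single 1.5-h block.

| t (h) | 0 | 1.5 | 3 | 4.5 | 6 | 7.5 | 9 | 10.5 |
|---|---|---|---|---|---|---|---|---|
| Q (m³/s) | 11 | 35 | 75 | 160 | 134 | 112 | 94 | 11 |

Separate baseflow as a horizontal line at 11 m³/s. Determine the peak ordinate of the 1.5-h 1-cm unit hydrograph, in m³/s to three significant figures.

U_p ≈ 82.7 m³/s

Direct runoff: 0.0, 24.0, 64.0, 149.0, 123.0, 101.0, 83.0, 0.0 m³/s; ΣQ_DR = 544.0 m³/s, peak = 149.0 m³/s.
Runoff depth d = ΣQ_DR·Δt / A = 544.0 × 5400 / (163 km²) = 18.02 mm.
The 1-cm UH is the DRH scaled by (10 mm)/d, so U_p = 149.0 × 10/18.02 = 82.7 m³/s.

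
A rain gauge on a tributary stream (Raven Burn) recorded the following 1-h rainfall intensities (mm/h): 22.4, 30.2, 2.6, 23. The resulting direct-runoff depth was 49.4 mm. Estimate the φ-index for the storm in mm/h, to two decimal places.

φ ≈ 8.73 mm/h

Only the 3 blocks with intensity above φ contribute runoff: 22.4, 30.2, 23 mm/h.
Σ(I−φ)·Δt = d  ⇒  (22.4+30.2+23 − 3φ)·1 = 49.4
φ = (75.60 − 49.4/1) / 3 = 8.73 mm/h.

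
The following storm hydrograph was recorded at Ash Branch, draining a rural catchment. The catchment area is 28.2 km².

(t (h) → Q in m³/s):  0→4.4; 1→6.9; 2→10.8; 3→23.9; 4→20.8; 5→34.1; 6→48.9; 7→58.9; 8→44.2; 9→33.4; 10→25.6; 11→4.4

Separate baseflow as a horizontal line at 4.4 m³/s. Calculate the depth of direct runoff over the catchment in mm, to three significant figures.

d ≈ 33.6 mm

Direct runoff: 0.0, 2.5, 6.4, 19.5, 16.4, 29.7, 44.5, 54.5, 39.8, 29.0, 21.2, 0.0 m³/s; ΣQ_DR = 263.5 m³/s.
V = ΣQ_DR · Δt = 263.5 × 3600 s = 9.486 × 10^5 m³.
Over A = 28.2 km², depth = V / A = 33.6 mm.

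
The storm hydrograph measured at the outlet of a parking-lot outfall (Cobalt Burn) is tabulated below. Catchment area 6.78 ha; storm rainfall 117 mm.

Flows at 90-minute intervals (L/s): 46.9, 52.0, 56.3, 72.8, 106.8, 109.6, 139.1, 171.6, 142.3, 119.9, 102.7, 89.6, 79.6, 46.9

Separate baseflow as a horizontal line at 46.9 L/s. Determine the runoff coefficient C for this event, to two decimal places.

ΣQ_DR = 679.5 L/s; V = ΣQ_DR·Δt = 3.669 × 10^6 L.
Runoff depth d = V / A = 54.12 mm.
C = d / P = 54.12 / 117 = 0.46.

C ≈ 0.46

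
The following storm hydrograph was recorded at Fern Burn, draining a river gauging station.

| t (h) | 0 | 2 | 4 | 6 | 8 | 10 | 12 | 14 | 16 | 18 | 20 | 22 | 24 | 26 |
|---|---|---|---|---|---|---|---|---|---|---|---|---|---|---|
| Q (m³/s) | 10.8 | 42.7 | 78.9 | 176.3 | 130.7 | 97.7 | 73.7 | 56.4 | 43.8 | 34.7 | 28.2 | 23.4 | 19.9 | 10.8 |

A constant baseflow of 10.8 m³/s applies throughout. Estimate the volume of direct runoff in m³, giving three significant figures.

Direct-runoff ordinates (Q − Q_b): 0.0, 31.9, 68.1, 165.5, 119.9, 86.9, 62.9, 45.6, 33.0, 23.9, 17.4, 12.6, 9.1, 0.0 m³/s.
ΣQ_DR = 676.8 m³/s.
With Δt = 2 h = 7200 s, V = ΣQ_DR · Δt = 676.8 × 7200 = 4.87 × 10^6 m³.

V ≈ 4.87 × 10^6 m³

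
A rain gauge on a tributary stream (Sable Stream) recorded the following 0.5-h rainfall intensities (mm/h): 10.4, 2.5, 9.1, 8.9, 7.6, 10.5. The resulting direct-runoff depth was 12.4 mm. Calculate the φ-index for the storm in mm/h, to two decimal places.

Only the 5 blocks with intensity above φ contribute runoff: 10.4, 9.1, 8.9, 7.6, 10.5 mm/h.
Σ(I−φ)·Δt = d  ⇒  (10.4+9.1+8.9+7.6+10.5 − 5φ)·0.5 = 12.4
φ = (46.50 − 12.4/0.5) / 5 = 4.34 mm/h.

φ ≈ 4.34 mm/h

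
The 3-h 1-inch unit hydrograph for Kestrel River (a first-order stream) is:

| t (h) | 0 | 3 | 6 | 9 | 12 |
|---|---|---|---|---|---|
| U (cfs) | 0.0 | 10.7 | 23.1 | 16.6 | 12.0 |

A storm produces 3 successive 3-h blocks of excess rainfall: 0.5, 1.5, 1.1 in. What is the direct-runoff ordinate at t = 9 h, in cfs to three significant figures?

By discrete convolution, Q_j = Σ (P_i / 1 in) · U_{j−i}.
At t = 9 h (j=3): Q = (0.5/1)·16.6 + (1.5/1)·23.1 + (1.1/1)·10.7 = 54.7 cfs.

Q ≈ 54.7 cfs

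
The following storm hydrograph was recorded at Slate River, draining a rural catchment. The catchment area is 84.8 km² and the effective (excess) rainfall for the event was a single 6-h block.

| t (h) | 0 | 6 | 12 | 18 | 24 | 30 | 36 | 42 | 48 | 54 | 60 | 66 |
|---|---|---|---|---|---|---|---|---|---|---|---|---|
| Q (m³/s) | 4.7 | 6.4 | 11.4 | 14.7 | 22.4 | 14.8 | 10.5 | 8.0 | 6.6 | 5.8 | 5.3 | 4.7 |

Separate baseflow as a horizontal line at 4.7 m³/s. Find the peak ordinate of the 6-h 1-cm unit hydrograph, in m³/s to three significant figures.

Direct runoff: 0.0, 1.7, 6.7, 10.0, 17.7, 10.1, 5.8, 3.3, 1.9, 1.1, 0.6, 0.0 m³/s; ΣQ_DR = 58.90 m³/s, peak = 17.7 m³/s.
Runoff depth d = ΣQ_DR·Δt / A = 58.90 × 21600 / (84.8 km²) = 15.00 mm.
The 1-cm UH is the DRH scaled by (10 mm)/d, so U_p = 17.7 × 10/15.00 = 11.8 m³/s.

U_p ≈ 11.8 m³/s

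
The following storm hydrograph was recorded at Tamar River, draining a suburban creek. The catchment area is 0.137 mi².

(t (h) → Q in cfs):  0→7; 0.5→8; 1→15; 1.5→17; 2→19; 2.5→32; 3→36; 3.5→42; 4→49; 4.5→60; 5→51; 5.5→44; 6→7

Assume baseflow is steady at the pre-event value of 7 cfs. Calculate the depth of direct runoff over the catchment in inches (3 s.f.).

Direct runoff: 0.0, 1.0, 8.0, 10.0, 12.0, 25.0, 29.0, 35.0, 42.0, 53.0, 44.0, 37.0, 0.0 cfs; ΣQ_DR = 296.0 cfs.
V = ΣQ_DR · Δt = 296.0 × 1800 s = 5.328 × 10^5 ft³.
Over A = 0.137 mi², depth = V / A = 1.67 in.

d ≈ 1.67 in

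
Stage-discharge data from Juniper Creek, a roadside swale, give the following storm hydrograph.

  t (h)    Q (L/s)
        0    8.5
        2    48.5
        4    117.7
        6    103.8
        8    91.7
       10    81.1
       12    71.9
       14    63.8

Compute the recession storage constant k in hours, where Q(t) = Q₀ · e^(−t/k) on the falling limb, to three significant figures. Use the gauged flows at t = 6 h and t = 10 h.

On the falling limb, Q drops from 103.8 to 81.1 L/s between t = 6 h and t = 10 h (Δt = 4 h).
k = −Δt / ln(Q₂/Q₁) = −4 / ln(81.1/103.8) = 16.2 h.

k ≈ 16.2 h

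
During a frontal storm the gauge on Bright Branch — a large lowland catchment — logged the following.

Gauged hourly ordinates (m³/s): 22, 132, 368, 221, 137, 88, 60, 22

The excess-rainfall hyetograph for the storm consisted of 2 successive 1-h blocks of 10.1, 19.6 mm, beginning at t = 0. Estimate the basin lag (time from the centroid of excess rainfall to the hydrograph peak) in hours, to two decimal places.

Centroid of excess rainfall: t_c = Σ P_i·t̄_i / ΣP_i = 1.1599 h (block centres at 0.5, 1.5 h).
Hydrograph peak occurs at t = 2 h, so basin lag t_L = 2 − 1.1599 = 0.84 h.

t_L ≈ 0.84 h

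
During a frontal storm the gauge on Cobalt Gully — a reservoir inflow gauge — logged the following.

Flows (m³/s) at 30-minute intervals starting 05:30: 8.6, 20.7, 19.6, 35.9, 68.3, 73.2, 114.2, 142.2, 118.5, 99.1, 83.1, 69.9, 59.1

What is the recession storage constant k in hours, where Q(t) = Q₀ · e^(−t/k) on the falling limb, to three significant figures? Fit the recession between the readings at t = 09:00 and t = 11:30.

On the falling limb, Q drops from 142.2 to 59.1 m³/s between t = 09:00 and t = 11:30 (Δt = 2.5 h).
k = −Δt / ln(Q₂/Q₁) = −2.5 / ln(59.1/142.2) = 2.85 h.

k ≈ 2.85 h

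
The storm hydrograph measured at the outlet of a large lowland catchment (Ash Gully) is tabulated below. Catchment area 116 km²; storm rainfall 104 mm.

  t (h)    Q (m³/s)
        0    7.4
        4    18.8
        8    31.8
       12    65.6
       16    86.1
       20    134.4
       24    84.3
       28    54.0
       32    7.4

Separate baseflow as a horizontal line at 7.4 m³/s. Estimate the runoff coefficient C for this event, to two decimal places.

C ≈ 0.51

ΣQ_DR = 423.2 m³/s; V = ΣQ_DR·Δt = 6.094 × 10^6 m³.
Runoff depth d = V / A = 52.54 mm.
C = d / P = 52.54 / 104 = 0.51.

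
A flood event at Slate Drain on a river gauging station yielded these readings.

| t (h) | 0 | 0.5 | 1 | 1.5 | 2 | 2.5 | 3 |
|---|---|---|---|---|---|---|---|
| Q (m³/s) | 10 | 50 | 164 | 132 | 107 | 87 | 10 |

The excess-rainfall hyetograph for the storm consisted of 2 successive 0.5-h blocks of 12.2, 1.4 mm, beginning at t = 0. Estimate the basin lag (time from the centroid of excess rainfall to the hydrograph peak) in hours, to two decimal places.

Centroid of excess rainfall: t_c = Σ P_i·t̄_i / ΣP_i = 0.3015 h (block centres at 0.25, 0.75 h).
Hydrograph peak occurs at t = 1 h, so basin lag t_L = 1 − 0.3015 = 0.70 h.

t_L ≈ 0.70 h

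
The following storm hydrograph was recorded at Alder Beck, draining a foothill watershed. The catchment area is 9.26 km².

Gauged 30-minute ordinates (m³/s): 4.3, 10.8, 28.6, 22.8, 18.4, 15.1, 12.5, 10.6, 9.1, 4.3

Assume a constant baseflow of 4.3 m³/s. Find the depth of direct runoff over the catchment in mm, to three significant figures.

Direct runoff: 0.0, 6.5, 24.3, 18.5, 14.1, 10.8, 8.2, 6.3, 4.8, 0.0 m³/s; ΣQ_DR = 93.50 m³/s.
V = ΣQ_DR · Δt = 93.50 × 1800 s = 1.683 × 10^5 m³.
Over A = 9.26 km², depth = V / A = 18.2 mm.

d ≈ 18.2 mm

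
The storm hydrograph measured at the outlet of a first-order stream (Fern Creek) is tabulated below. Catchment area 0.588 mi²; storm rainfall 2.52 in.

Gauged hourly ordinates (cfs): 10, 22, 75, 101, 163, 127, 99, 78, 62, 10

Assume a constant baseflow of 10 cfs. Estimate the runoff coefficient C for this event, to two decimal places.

C ≈ 0.68

ΣQ_DR = 647.0 cfs; V = ΣQ_DR·Δt = 2.329 × 10^6 ft³.
Runoff depth d = V / A = 1.705 in.
C = d / P = 1.705 / 2.52 = 0.68.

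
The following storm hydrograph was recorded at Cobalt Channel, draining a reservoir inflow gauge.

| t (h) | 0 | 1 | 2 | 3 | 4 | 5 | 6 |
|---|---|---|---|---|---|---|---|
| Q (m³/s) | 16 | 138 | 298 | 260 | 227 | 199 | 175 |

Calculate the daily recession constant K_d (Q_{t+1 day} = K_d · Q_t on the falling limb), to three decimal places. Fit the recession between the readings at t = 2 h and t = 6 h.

K_d ≈ 0.041

Between t = 2 h and t = 6 h the flow falls from 298 to 175 m³/s over 4×1 h = 4 h.
Per-interval ratio K = (175/298)^(1/4) = 0.8754; K_d = K^(24/1) = 0.041.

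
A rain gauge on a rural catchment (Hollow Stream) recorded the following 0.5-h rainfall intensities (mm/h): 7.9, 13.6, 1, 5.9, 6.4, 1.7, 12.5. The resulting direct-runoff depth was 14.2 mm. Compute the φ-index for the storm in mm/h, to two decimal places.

Only the 5 blocks with intensity above φ contribute runoff: 7.9, 13.6, 5.9, 6.4, 12.5 mm/h.
Σ(I−φ)·Δt = d  ⇒  (7.9+13.6+5.9+6.4+12.5 − 5φ)·0.5 = 14.2
φ = (46.30 − 14.2/0.5) / 5 = 3.58 mm/h.

φ ≈ 3.58 mm/h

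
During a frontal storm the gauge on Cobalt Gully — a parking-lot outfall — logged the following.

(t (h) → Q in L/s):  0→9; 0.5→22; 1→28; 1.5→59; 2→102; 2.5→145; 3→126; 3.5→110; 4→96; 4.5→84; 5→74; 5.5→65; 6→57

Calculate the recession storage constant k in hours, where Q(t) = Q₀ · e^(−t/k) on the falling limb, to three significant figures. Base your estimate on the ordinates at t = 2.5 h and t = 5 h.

k ≈ 3.72 h

On the falling limb, Q drops from 145 to 74 L/s between t = 2.5 h and t = 5 h (Δt = 2.5 h).
k = −Δt / ln(Q₂/Q₁) = −2.5 / ln(74/145) = 3.72 h.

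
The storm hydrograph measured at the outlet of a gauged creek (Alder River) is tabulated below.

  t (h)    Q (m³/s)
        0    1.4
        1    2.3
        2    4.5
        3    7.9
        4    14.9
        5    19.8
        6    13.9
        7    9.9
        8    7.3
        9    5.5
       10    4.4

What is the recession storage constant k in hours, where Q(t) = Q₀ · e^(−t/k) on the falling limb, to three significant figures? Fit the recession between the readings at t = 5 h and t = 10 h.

k ≈ 3.32 h

On the falling limb, Q drops from 19.8 to 4.4 m³/s between t = 5 h and t = 10 h (Δt = 5 h).
k = −Δt / ln(Q₂/Q₁) = −5 / ln(4.4/19.8) = 3.32 h.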